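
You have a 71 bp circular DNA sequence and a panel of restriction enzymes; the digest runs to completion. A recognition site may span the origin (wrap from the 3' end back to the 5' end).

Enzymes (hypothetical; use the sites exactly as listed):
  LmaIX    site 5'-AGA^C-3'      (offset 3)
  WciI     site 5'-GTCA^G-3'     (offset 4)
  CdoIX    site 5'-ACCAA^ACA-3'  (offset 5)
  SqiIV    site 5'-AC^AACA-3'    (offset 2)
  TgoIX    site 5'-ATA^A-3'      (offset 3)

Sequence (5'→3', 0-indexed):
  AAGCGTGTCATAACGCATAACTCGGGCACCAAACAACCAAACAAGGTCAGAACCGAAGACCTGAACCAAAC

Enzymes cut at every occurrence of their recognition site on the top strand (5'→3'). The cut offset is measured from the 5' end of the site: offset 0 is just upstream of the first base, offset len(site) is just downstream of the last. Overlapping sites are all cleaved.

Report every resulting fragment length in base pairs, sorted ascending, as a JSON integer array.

Site scan:
  LmaIX (AGAC, off=3): starts [56] → cuts [59]
  WciI (GTCAG, off=4): starts [45] → cuts [49]
  CdoIX (ACCAAACA, off=5): starts [27, 35, 64] → cuts [32, 40, 69]
  SqiIV (ACAACA, off=2): no sites
  TgoIX (ATAA, off=3): starts [9, 16] → cuts [12, 19]

Pooled cuts: [12, 19, 32, 40, 49, 59, 69]

Fragment lengths:
  12→19: 7 bp
  19→32: 13 bp
  32→40: 8 bp
  40→49: 9 bp
  49→59: 10 bp
  59→69: 10 bp
  69→12 (wrap): 71-69+12 = 14 bp

[7,8,9,10,10,13,14]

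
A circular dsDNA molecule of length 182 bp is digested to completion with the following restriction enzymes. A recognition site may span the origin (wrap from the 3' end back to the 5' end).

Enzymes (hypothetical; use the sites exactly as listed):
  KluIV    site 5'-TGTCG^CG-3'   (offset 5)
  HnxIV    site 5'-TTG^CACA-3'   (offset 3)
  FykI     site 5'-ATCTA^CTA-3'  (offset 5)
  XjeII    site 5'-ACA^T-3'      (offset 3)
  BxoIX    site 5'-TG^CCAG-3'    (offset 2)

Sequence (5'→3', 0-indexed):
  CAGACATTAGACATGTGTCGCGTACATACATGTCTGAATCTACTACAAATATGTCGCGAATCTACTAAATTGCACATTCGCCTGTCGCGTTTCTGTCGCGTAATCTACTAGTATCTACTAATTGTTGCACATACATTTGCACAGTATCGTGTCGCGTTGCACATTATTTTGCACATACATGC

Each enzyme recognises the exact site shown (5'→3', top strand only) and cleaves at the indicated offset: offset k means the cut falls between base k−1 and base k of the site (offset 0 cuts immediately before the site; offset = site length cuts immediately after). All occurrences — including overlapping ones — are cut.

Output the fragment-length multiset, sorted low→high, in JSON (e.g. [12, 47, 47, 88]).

[2,4,4,4,4,4,4,4,4,5,6,7,7,7,8,8,8,9,10,10,11,11,12,14,15]

Per-enzyme occurrences:
  KluIV (TGTCGCG, off=5): starts [15, 51, 82, 93, 149] → cuts [20, 56, 87, 98, 154]
  HnxIV (TTGCACA, off=3): starts [69, 124, 136, 156, 168] → cuts [72, 127, 139, 159, 171]
  FykI (ATCTACTA, off=5): starts [37, 59, 102, 112] → cuts [42, 64, 107, 117]
  XjeII (ACAT, off=3): starts [3, 10, 23, 27, 73, 128, 132, 160, 172, 176] → cuts [6, 13, 26, 30, 76, 131, 135, 163, 175, 179]
  BxoIX (TGCCAG, off=2): starts [179] → cuts [181]

All cut coordinates (distinct, sorted): [6, 13, 20, 26, 30, 42, 56, 64, 72, 76, 87, 98, 107, 117, 127, 131, 135, 139, 154, 159, 163, 171, 175, 179, 181]

Fragment lengths:
  6→13: 7 bp
  13→20: 7 bp
  20→26: 6 bp
  26→30: 4 bp
  30→42: 12 bp
  42→56: 14 bp
  56→64: 8 bp
  64→72: 8 bp
  72→76: 4 bp
  76→87: 11 bp
  87→98: 11 bp
  98→107: 9 bp
  107→117: 10 bp
  117→127: 10 bp
  127→131: 4 bp
  131→135: 4 bp
  135→139: 4 bp
  139→154: 15 bp
  154→159: 5 bp
  159→163: 4 bp
  163→171: 8 bp
  171→175: 4 bp
  175→179: 4 bp
  179→181: 2 bp
  181→6 (wrap): 182-181+6 = 7 bp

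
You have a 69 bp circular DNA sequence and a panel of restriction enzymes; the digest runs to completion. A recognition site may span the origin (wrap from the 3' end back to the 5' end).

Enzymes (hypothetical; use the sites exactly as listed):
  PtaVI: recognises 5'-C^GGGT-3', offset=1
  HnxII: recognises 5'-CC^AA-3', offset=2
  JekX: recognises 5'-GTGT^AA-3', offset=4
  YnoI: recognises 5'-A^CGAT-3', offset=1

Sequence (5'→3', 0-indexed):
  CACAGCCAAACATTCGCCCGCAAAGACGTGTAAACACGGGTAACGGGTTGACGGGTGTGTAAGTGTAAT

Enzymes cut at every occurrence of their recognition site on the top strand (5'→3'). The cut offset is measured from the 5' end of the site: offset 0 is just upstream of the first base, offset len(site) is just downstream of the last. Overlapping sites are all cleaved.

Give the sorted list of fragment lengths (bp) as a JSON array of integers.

[6,6,7,8,8,10,24]

Scan for sites:
  PtaVI CGGGT/1: at [36, 43, 51] ⇒ [37, 44, 52]
  HnxII CCAA/2: at [5] ⇒ [7]
  JekX GTGTAA/4: at [27, 56, 62] ⇒ [31, 60, 66]
  YnoI (ACGAT, off=1): no sites

All cut coordinates (distinct, sorted): [7, 31, 37, 44, 52, 60, 66]

Fragment lengths:
  7→31: 24 bp
  31→37: 6 bp
  37→44: 7 bp
  44→52: 8 bp
  52→60: 8 bp
  60→66: 6 bp
  66→7 (wrap): 69-66+7 = 10 bp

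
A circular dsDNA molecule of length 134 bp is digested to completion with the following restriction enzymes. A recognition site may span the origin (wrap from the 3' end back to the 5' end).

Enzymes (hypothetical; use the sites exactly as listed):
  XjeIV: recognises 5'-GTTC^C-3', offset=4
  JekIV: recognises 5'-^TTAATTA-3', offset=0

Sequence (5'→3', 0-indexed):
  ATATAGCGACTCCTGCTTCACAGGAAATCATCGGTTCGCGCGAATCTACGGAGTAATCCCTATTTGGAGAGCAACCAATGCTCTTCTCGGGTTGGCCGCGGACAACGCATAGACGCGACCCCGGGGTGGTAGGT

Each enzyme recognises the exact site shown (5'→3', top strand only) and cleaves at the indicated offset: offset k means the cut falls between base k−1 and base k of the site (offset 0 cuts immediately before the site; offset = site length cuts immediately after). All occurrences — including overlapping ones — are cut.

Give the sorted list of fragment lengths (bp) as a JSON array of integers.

Site scan:
  XjeIV (GTTCC, off=4): no sites
  JekIV (TTAATTA, off=0): no sites

Pooled cuts: ∅

Fragments:
  no cuts → one circular fragment of 134 bp

[134]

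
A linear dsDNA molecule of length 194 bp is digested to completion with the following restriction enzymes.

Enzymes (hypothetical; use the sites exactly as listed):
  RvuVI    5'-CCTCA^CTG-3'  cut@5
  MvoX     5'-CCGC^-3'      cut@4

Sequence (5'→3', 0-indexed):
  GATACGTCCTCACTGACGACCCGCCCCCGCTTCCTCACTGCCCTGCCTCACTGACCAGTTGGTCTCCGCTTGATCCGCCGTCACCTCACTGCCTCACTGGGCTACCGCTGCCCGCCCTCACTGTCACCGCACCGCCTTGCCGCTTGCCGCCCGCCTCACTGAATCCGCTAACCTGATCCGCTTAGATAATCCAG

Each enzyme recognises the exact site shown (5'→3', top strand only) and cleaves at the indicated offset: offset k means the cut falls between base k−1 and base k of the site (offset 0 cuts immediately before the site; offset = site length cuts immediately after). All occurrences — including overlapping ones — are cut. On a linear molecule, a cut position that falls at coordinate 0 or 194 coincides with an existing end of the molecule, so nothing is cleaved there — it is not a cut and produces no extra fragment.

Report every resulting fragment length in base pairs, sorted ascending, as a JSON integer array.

[4,4,5,5,6,7,7,7,8,8,9,10,10,10,12,12,12,13,13,13,19]

Per-enzyme occurrences:
  RvuVI CCTCACTG/5: at [7, 32, 45, 83, 91, 115, 153] ⇒ [12, 37, 50, 88, 96, 120, 158]
  MvoX CCGC/4: at [20, 26, 65, 74, 104, 111, 126, 131, 139, 146, 150, 164, 177] ⇒ [24, 30, 69, 78, 108, 115, 130, 135, 143, 150, 154, 168, 181]

Pooled cuts: [12, 24, 30, 37, 50, 69, 78, 88, 96, 108, 115, 120, 130, 135, 143, 150, 154, 158, 168, 181]

Fragment lengths:
  [0,12): 12 bp
  [12,24): 12 bp
  [24,30): 6 bp
  [30,37): 7 bp
  [37,50): 13 bp
  [50,69): 19 bp
  [69,78): 9 bp
  [78,88): 10 bp
  [88,96): 8 bp
  [96,108): 12 bp
  [108,115): 7 bp
  [115,120): 5 bp
  [120,130): 10 bp
  [130,135): 5 bp
  [135,143): 8 bp
  [143,150): 7 bp
  [150,154): 4 bp
  [154,158): 4 bp
  [158,168): 10 bp
  [168,181): 13 bp
  [181,194): 13 bp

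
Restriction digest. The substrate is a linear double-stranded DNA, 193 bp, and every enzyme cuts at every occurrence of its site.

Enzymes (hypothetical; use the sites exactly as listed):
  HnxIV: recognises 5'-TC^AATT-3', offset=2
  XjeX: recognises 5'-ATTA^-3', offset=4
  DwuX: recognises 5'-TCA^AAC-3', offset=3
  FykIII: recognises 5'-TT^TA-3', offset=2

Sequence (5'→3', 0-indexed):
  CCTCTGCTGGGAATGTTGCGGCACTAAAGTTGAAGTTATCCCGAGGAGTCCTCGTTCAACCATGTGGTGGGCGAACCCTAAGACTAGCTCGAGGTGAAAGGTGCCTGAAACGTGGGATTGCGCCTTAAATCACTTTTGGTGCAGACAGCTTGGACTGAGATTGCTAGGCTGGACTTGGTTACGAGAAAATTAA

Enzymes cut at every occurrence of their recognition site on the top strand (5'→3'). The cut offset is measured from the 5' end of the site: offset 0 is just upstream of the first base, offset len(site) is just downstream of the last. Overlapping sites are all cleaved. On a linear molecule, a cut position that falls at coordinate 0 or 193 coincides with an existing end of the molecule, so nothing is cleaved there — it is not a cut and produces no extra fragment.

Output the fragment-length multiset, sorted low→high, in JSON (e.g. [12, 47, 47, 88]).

Per-enzyme occurrences:
  HnxIV (TCAATT, off=2): no sites
  XjeX ATTA/4: at [188] ⇒ [192]
  DwuX (TCAAAC, off=3): no sites
  FykIII (TTTA, off=2): no sites

All cut coordinates (distinct, sorted): [192]

Fragment lengths:
  [0,192): 192 bp
  [192,193): 1 bp

[1,192]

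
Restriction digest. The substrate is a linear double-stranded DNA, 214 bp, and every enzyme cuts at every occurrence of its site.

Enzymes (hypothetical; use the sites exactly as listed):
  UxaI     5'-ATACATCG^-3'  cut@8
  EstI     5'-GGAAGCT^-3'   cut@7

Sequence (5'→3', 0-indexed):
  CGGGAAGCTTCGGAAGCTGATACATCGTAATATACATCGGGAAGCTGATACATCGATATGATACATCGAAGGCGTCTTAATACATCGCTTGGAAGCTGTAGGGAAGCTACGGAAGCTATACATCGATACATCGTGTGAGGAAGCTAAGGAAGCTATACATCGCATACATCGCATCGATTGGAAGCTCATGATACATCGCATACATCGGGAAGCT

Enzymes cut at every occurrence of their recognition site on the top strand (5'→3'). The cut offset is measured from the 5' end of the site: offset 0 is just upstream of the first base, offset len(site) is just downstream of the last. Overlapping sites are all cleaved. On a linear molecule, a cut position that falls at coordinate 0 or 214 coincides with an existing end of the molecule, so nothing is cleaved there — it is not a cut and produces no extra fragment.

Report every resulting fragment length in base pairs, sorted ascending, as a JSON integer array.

Site scan:
  UxaI ATACATCG/8: at [19, 31, 47, 60, 79, 117, 125, 154, 163, 190, 199] ⇒ [27, 39, 55, 68, 87, 125, 133, 162, 171, 198, 207]
  EstI GGAAGCT/7: at [2, 11, 39, 90, 101, 110, 138, 147, 179, 207] ⇒ [9, 18, 46, 97, 108, 117, 145, 154, 186] (position 214 is a terminus of the linear molecule — no cut)

All cut coordinates (distinct, sorted): [9, 18, 27, 39, 46, 55, 68, 87, 97, 108, 117, 125, 133, 145, 154, 162, 171, 186, 198, 207]

Fragment lengths:
  [0,9): 9 bp
  [9,18): 9 bp
  [18,27): 9 bp
  [27,39): 12 bp
  [39,46): 7 bp
  [46,55): 9 bp
  [55,68): 13 bp
  [68,87): 19 bp
  [87,97): 10 bp
  [97,108): 11 bp
  [108,117): 9 bp
  [117,125): 8 bp
  [125,133): 8 bp
  [133,145): 12 bp
  [145,154): 9 bp
  [154,162): 8 bp
  [162,171): 9 bp
  [171,186): 15 bp
  [186,198): 12 bp
  [198,207): 9 bp
  [207,214): 7 bp

[7,7,8,8,8,9,9,9,9,9,9,9,9,10,11,12,12,12,13,15,19]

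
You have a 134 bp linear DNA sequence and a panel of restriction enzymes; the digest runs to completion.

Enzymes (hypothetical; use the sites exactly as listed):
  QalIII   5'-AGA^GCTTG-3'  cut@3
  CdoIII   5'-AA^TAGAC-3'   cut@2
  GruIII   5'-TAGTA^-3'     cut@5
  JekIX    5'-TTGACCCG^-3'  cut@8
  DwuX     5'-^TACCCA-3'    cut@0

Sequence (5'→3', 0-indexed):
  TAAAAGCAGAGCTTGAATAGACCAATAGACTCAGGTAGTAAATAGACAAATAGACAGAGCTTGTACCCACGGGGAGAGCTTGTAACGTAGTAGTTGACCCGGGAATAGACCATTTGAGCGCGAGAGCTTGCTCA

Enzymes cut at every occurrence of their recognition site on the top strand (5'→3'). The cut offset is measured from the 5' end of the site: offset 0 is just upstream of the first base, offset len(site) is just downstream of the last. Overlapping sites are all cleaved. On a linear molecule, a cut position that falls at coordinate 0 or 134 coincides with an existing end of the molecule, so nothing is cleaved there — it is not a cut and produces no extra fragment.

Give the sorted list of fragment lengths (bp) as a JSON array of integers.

Site scan:
  QalIII AGAGCTTG/3: at [7, 55, 74, 122] ⇒ [10, 58, 77, 125]
  CdoIII AATAGAC/2: at [15, 23, 40, 48, 103] ⇒ [17, 25, 42, 50, 105]
  GruIII TAGTA/5: at [35, 87] ⇒ [40, 92]
  JekIX TTGACCCG/8: at [93] ⇒ [101]
  DwuX TACCCA/0: at [63] ⇒ [63]

Pooled cuts: [10, 17, 25, 40, 42, 50, 58, 63, 77, 92, 101, 105, 125]

Fragment lengths:
  [0,10): 10 bp
  [10,17): 7 bp
  [17,25): 8 bp
  [25,40): 15 bp
  [40,42): 2 bp
  [42,50): 8 bp
  [50,58): 8 bp
  [58,63): 5 bp
  [63,77): 14 bp
  [77,92): 15 bp
  [92,101): 9 bp
  [101,105): 4 bp
  [105,125): 20 bp
  [125,134): 9 bp

[2,4,5,7,8,8,8,9,9,10,14,15,15,20]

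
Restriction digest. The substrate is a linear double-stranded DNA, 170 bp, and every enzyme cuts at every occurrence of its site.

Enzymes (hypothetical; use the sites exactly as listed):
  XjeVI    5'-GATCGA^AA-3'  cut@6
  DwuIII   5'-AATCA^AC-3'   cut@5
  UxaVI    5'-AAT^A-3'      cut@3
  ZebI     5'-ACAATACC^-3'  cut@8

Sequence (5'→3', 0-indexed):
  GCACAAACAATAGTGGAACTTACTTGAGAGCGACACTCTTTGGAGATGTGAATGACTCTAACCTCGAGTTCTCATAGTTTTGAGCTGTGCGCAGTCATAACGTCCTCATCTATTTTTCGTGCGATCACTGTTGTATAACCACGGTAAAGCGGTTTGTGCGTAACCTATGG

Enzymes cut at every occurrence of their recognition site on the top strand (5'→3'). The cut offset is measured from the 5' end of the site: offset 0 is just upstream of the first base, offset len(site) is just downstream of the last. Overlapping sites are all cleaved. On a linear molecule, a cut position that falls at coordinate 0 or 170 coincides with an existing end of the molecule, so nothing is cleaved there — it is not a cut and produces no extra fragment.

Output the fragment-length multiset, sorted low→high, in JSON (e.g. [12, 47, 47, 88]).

Per-enzyme occurrences:
  XjeVI (GATCGAAA, off=6): no sites
  DwuIII (AATCAAC, off=5): no sites
  UxaVI AATA/3: at [8] ⇒ [11]
  ZebI (ACAATACC, off=8): no sites

Pooled cuts: [11]

Fragments:
  [0,11): 11 bp
  [11,170): 159 bp

[11,159]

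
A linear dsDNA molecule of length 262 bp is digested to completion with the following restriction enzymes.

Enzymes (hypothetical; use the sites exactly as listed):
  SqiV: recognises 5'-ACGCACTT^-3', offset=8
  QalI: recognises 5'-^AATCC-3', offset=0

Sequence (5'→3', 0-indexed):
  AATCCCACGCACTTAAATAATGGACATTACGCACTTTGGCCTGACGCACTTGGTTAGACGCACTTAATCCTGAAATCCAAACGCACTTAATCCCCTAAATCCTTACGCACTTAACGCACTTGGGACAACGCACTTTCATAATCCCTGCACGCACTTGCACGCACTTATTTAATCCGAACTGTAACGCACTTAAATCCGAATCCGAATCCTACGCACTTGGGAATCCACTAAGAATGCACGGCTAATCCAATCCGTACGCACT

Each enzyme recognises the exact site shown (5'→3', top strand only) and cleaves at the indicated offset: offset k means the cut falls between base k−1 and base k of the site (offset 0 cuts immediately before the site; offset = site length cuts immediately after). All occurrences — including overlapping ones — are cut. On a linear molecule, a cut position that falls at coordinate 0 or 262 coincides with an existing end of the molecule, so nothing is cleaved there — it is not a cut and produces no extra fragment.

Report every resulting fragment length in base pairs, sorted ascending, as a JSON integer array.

Scan for sites:
  SqiV ACGCACTT/8: at [6, 28, 43, 57, 80, 104, 113, 127, 148, 158, 183, 210] ⇒ [14, 36, 51, 65, 88, 112, 121, 135, 156, 166, 191, 218]
  QalI AATCC/0: at [0, 65, 73, 88, 97, 139, 170, 192, 198, 204, 221, 243, 248] ⇒ [65, 73, 88, 97, 139, 170, 192, 198, 204, 221, 243, 248] (position 0 is a terminus of the linear molecule — no cut)

Pooled cuts: [14, 36, 51, 65, 73, 88, 97, 112, 121, 135, 139, 156, 166, 170, 191, 192, 198, 204, 218, 221, 243, 248]

Fragments:
  [0,14): 14 bp
  [14,36): 22 bp
  [36,51): 15 bp
  [51,65): 14 bp
  [65,73): 8 bp
  [73,88): 15 bp
  [88,97): 9 bp
  [97,112): 15 bp
  [112,121): 9 bp
  [121,135): 14 bp
  [135,139): 4 bp
  [139,156): 17 bp
  [156,166): 10 bp
  [166,170): 4 bp
  [170,191): 21 bp
  [191,192): 1 bp
  [192,198): 6 bp
  [198,204): 6 bp
  [204,218): 14 bp
  [218,221): 3 bp
  [221,243): 22 bp
  [243,248): 5 bp
  [248,262): 14 bp

[1,3,4,4,5,6,6,8,9,9,10,14,14,14,14,14,15,15,15,17,21,22,22]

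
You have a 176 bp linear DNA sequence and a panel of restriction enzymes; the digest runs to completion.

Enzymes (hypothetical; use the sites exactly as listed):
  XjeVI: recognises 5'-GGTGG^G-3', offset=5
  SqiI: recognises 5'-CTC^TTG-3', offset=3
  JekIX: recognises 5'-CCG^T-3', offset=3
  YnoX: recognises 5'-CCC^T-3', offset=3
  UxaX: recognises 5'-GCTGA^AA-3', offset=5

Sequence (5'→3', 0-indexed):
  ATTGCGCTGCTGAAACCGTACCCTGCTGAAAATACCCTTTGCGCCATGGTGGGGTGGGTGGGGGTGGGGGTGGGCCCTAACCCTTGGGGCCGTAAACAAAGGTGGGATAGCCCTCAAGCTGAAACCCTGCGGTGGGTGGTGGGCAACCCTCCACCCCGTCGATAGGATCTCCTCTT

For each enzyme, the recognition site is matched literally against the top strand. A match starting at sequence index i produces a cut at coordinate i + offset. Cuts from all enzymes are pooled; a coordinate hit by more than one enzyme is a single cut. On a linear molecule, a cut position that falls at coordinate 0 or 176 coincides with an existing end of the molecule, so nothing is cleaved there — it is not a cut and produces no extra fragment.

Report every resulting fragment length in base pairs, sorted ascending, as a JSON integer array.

Scan for sites:
  XjeVI (GGTGGG, off=5): starts [47, 52, 56, 62, 68, 100, 130, 137] → cuts [52, 57, 61, 67, 73, 105, 135, 142]
  SqiI (CTCTTG, off=3): no sites
  JekIX (CCGT, off=3): starts [15, 89, 155] → cuts [18, 92, 158]
  YnoX (CCCT, off=3): starts [20, 34, 74, 80, 110, 124, 146] → cuts [23, 37, 77, 83, 113, 127, 149]
  UxaX (GCTGAAA, off=5): starts [8, 24, 117] → cuts [13, 29, 122]

All cut coordinates (distinct, sorted): [13, 18, 23, 29, 37, 52, 57, 61, 67, 73, 77, 83, 92, 105, 113, 122, 127, 135, 142, 149, 158]

Fragments:
  [0,13): 13 bp
  [13,18): 5 bp
  [18,23): 5 bp
  [23,29): 6 bp
  [29,37): 8 bp
  [37,52): 15 bp
  [52,57): 5 bp
  [57,61): 4 bp
  [61,67): 6 bp
  [67,73): 6 bp
  [73,77): 4 bp
  [77,83): 6 bp
  [83,92): 9 bp
  [92,105): 13 bp
  [105,113): 8 bp
  [113,122): 9 bp
  [122,127): 5 bp
  [127,135): 8 bp
  [135,142): 7 bp
  [142,149): 7 bp
  [149,158): 9 bp
  [158,176): 18 bp

[4,4,5,5,5,5,6,6,6,6,7,7,8,8,8,9,9,9,13,13,15,18]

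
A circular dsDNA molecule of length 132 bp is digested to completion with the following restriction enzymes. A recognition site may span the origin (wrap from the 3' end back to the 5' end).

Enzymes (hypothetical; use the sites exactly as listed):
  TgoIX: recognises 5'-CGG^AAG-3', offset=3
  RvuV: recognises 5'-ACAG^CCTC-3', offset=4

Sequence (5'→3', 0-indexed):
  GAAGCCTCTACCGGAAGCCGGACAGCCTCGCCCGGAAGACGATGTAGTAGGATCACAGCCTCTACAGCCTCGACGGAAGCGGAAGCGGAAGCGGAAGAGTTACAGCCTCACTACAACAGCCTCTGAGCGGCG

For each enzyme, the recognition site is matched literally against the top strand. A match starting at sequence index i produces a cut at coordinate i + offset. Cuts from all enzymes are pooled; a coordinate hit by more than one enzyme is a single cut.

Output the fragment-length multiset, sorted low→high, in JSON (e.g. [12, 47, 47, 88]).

[6,6,6,9,9,10,11,11,13,14,14,23]

Per-enzyme occurrences:
  TgoIX CGGAAG/3: at [11, 32, 73, 79, 85, 91, 130] ⇒ [1, 14, 35, 76, 82, 88, 94]
  RvuV ACAGCCTC/4: at [21, 54, 63, 101, 115] ⇒ [25, 58, 67, 105, 119]

All cut coordinates (distinct, sorted): [1, 14, 25, 35, 58, 67, 76, 82, 88, 94, 105, 119]

Fragments:
  1→14: 13 bp
  14→25: 11 bp
  25→35: 10 bp
  35→58: 23 bp
  58→67: 9 bp
  67→76: 9 bp
  76→82: 6 bp
  82→88: 6 bp
  88→94: 6 bp
  94→105: 11 bp
  105→119: 14 bp
  119→1 (wrap): 132-119+1 = 14 bp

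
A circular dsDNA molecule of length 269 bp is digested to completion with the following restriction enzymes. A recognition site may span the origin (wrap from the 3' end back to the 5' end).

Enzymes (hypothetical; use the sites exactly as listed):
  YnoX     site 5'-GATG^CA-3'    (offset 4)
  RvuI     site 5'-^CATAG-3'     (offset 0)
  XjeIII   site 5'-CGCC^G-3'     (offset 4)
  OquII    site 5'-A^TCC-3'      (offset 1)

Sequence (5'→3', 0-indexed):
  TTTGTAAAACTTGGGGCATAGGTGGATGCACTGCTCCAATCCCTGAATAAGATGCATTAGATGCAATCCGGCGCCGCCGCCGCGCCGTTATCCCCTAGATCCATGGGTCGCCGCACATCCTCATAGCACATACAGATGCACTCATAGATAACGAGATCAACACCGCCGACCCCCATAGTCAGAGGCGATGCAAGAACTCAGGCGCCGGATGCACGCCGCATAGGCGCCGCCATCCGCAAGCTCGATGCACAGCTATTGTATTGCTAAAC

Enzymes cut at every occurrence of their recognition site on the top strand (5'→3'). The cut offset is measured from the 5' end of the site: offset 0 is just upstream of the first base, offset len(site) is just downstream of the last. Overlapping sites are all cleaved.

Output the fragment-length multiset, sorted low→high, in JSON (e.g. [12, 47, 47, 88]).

Per-enzyme occurrences:
  YnoX GATGCA/4: at [24, 50, 59, 134, 186, 207, 243] ⇒ [28, 54, 63, 138, 190, 211, 247]
  RvuI CATAG/0: at [16, 121, 142, 173, 218] ⇒ [16, 121, 142, 173, 218]
  XjeIII CGCCG/4: at [71, 74, 77, 82, 108, 163, 202, 213, 224] ⇒ [75, 78, 81, 86, 112, 167, 206, 217, 228]
  OquII ATCC/1: at [38, 65, 89, 98, 116, 231] ⇒ [39, 66, 90, 99, 117, 232]

All cut coordinates (distinct, sorted): [16, 28, 39, 54, 63, 66, 75, 78, 81, 86, 90, 99, 112, 117, 121, 138, 142, 167, 173, 190, 206, 211, 217, 218, 228, 232, 247]

Fragment lengths:
  16→28: 12 bp
  28→39: 11 bp
  39→54: 15 bp
  54→63: 9 bp
  63→66: 3 bp
  66→75: 9 bp
  75→78: 3 bp
  78→81: 3 bp
  81→86: 5 bp
  86→90: 4 bp
  90→99: 9 bp
  99→112: 13 bp
  112→117: 5 bp
  117→121: 4 bp
  121→138: 17 bp
  138→142: 4 bp
  142→167: 25 bp
  167→173: 6 bp
  173→190: 17 bp
  190→206: 16 bp
  206→211: 5 bp
  211→217: 6 bp
  217→218: 1 bp
  218→228: 10 bp
  228→232: 4 bp
  232→247: 15 bp
  247→16 (wrap): 269-247+16 = 38 bp

[1,3,3,3,4,4,4,4,5,5,5,6,6,9,9,9,10,11,12,13,15,15,16,17,17,25,38]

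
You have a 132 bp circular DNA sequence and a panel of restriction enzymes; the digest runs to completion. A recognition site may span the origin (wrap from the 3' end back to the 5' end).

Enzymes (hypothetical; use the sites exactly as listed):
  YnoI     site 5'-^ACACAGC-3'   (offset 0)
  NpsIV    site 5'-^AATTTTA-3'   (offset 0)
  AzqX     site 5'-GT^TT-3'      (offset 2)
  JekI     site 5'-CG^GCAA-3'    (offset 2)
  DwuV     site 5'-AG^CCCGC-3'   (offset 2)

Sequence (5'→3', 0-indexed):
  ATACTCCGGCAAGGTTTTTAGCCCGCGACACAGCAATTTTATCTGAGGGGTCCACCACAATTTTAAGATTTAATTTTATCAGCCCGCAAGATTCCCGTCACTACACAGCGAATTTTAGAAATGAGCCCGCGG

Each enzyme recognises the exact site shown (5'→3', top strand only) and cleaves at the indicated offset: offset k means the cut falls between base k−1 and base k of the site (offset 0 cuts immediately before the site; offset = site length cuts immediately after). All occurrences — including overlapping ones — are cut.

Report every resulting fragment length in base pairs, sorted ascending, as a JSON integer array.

[6,6,7,7,8,11,13,15,15,20,24]

Site scan:
  YnoI (ACACAGC, off=0): starts [27, 102] → cuts [27, 102]
  NpsIV (AATTTTA, off=0): starts [34, 58, 71, 110] → cuts [34, 58, 71, 110]
  AzqX (GTTT, off=2): starts [13] → cuts [15]
  JekI (CGGCAA, off=2): starts [6] → cuts [8]
  DwuV (AGCCCGC, off=2): starts [19, 80, 123] → cuts [21, 82, 125]

Pooled cuts: [8, 15, 21, 27, 34, 58, 71, 82, 102, 110, 125]

Fragment lengths:
  8→15: 7 bp
  15→21: 6 bp
  21→27: 6 bp
  27→34: 7 bp
  34→58: 24 bp
  58→71: 13 bp
  71→82: 11 bp
  82→102: 20 bp
  102→110: 8 bp
  110→125: 15 bp
  125→8 (wrap): 132-125+8 = 15 bp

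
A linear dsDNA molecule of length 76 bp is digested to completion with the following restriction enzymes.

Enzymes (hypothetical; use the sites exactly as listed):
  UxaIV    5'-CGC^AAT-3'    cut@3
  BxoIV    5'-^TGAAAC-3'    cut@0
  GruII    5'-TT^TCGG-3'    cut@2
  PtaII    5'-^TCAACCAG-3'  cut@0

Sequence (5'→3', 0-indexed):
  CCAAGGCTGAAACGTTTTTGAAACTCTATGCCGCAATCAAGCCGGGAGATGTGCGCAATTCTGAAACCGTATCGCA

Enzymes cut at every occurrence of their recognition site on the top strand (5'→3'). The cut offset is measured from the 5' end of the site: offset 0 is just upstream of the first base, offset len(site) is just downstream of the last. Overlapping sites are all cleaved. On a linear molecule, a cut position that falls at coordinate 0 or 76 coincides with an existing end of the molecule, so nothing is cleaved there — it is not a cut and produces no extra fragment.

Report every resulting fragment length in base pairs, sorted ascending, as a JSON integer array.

[5,7,11,15,16,22]

Site scan:
  UxaIV (CGCAAT, off=3): starts [31, 53] → cuts [34, 56]
  BxoIV (TGAAAC, off=0): starts [7, 18, 61] → cuts [7, 18, 61]
  GruII (TTTCGG, off=2): no sites
  PtaII (TCAACCAG, off=0): no sites

Pooled cuts: [7, 18, 34, 56, 61]

Fragments:
  [0,7): 7 bp
  [7,18): 11 bp
  [18,34): 16 bp
  [34,56): 22 bp
  [56,61): 5 bp
  [61,76): 15 bp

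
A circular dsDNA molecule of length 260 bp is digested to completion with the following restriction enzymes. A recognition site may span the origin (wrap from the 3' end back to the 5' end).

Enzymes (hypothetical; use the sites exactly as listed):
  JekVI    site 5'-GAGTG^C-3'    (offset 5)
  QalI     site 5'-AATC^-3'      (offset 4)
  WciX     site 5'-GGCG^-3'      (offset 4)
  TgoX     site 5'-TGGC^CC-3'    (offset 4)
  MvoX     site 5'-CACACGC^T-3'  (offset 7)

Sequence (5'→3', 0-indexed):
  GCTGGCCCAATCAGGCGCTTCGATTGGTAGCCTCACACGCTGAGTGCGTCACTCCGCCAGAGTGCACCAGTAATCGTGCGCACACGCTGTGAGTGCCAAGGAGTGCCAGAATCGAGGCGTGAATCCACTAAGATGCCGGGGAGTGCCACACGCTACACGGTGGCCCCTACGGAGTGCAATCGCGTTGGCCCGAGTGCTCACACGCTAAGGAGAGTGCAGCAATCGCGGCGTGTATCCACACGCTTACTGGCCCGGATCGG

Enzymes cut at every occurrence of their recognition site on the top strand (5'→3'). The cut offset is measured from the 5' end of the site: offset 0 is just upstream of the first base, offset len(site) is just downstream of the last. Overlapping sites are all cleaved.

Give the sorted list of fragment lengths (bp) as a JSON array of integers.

[5,5,6,6,6,6,6,7,8,8,8,8,8,8,9,10,11,11,11,12,12,13,15,18,20,23]

Per-enzyme occurrences:
  JekVI (GAGTGC, off=5): starts [41, 59, 90, 100, 140, 171, 191, 211] → cuts [46, 64, 95, 105, 145, 176, 196, 216]
  QalI (AATC, off=4): starts [8, 71, 109, 121, 177, 220] → cuts [12, 75, 113, 125, 181, 224]
  WciX (GGCG, off=4): starts [13, 115, 226] → cuts [17, 119, 230]
  TgoX (TGGCCC, off=4): starts [2, 160, 185, 247] → cuts [6, 164, 189, 251]
  MvoX (CACACGCT, off=7): starts [33, 80, 146, 198, 236] → cuts [40, 87, 153, 205, 243]

All cut coordinates (distinct, sorted): [6, 12, 17, 40, 46, 64, 75, 87, 95, 105, 113, 119, 125, 145, 153, 164, 176, 181, 189, 196, 205, 216, 224, 230, 243, 251]

Fragments:
  6→12: 6 bp
  12→17: 5 bp
  17→40: 23 bp
  40→46: 6 bp
  46→64: 18 bp
  64→75: 11 bp
  75→87: 12 bp
  87→95: 8 bp
  95→105: 10 bp
  105→113: 8 bp
  113→119: 6 bp
  119→125: 6 bp
  125→145: 20 bp
  145→153: 8 bp
  153→164: 11 bp
  164→176: 12 bp
  176→181: 5 bp
  181→189: 8 bp
  189→196: 7 bp
  196→205: 9 bp
  205→216: 11 bp
  216→224: 8 bp
  224→230: 6 bp
  230→243: 13 bp
  243→251: 8 bp
  251→6 (wrap): 260-251+6 = 15 bp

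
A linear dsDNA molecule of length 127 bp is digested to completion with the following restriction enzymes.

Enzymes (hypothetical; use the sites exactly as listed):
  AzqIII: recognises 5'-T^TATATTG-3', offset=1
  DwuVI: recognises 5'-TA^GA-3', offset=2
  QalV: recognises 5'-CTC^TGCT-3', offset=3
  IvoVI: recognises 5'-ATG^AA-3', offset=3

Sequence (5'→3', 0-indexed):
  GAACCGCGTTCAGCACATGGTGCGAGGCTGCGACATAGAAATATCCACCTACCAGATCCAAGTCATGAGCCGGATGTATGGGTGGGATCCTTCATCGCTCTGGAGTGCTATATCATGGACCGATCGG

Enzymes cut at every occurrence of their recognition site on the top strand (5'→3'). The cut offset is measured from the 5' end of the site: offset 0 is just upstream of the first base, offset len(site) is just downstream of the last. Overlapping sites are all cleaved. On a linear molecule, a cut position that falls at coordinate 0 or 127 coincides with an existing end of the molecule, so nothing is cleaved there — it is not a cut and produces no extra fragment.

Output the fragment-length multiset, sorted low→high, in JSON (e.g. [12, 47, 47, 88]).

[37,90]

Site scan:
  AzqIII (TTATATTG, off=1): no sites
  DwuVI (TAGA, off=2): starts [35] → cuts [37]
  QalV (CTCTGCT, off=3): no sites
  IvoVI (ATGAA, off=3): no sites

Pooled cuts: [37]

Fragments:
  [0,37): 37 bp
  [37,127): 90 bp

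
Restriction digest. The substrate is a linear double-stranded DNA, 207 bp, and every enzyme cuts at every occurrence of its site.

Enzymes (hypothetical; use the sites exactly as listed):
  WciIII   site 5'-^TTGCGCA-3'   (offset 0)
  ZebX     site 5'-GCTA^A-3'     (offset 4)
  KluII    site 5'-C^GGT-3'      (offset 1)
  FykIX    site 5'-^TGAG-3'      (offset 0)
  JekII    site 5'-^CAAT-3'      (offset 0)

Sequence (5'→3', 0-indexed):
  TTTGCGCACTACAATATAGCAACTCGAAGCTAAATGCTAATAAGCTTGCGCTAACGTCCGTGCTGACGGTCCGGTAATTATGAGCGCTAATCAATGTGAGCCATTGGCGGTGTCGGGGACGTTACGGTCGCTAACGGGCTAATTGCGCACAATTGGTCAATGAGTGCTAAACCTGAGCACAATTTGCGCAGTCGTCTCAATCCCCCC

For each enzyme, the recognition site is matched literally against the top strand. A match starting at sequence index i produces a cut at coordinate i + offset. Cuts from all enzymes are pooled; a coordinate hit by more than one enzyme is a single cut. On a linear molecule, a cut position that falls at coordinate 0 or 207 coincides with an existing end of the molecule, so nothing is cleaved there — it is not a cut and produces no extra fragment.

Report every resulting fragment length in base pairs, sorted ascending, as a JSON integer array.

Scan for sites:
  WciIII TTGCGCA/0: at [1, 142, 183] ⇒ [1, 142, 183]
  ZebX GCTAA/4: at [28, 35, 49, 85, 129, 137, 165] ⇒ [32, 39, 53, 89, 133, 141, 169]
  KluII CGGT/1: at [66, 71, 107, 124] ⇒ [67, 72, 108, 125]
  FykIX TGAG/0: at [80, 96, 160, 173] ⇒ [80, 96, 160, 173]
  JekII CAAT/0: at [11, 91, 149, 157, 179, 197] ⇒ [11, 91, 149, 157, 179, 197]

Pooled cuts: [1, 11, 32, 39, 53, 67, 72, 80, 89, 91, 96, 108, 125, 133, 141, 142, 149, 157, 160, 169, 173, 179, 183, 197]

Fragment lengths:
  [0,1): 1 bp
  [1,11): 10 bp
  [11,32): 21 bp
  [32,39): 7 bp
  [39,53): 14 bp
  [53,67): 14 bp
  [67,72): 5 bp
  [72,80): 8 bp
  [80,89): 9 bp
  [89,91): 2 bp
  [91,96): 5 bp
  [96,108): 12 bp
  [108,125): 17 bp
  [125,133): 8 bp
  [133,141): 8 bp
  [141,142): 1 bp
  [142,149): 7 bp
  [149,157): 8 bp
  [157,160): 3 bp
  [160,169): 9 bp
  [169,173): 4 bp
  [173,179): 6 bp
  [179,183): 4 bp
  [183,197): 14 bp
  [197,207): 10 bp

[1,1,2,3,4,4,5,5,6,7,7,8,8,8,8,9,9,10,10,12,14,14,14,17,21]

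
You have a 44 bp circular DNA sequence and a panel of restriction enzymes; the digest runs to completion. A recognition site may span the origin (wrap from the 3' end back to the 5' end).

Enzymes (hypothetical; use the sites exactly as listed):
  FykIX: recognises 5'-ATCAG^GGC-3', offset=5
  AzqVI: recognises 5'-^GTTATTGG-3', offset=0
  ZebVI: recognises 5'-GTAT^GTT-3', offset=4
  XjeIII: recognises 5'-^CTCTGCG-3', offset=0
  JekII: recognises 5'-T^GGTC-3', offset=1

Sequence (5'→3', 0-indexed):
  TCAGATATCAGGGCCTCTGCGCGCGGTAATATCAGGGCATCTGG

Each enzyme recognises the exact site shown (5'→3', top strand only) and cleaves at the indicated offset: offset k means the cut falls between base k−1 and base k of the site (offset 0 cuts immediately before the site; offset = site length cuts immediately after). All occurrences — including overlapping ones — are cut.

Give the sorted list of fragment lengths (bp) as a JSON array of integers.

[3,7,13,21]

Site scan:
  FykIX ATCAGGGC/5: at [6, 30] ⇒ [11, 35]
  AzqVI (GTTATTGG, off=0): no sites
  ZebVI (GTATGTT, off=4): no sites
  XjeIII CTCTGCG/0: at [14] ⇒ [14]
  JekII TGGTC/1: at [41] ⇒ [42]

Pooled cuts: [11, 14, 35, 42]

Fragments:
  11→14: 3 bp
  14→35: 21 bp
  35→42: 7 bp
  42→11 (wrap): 44-42+11 = 13 bp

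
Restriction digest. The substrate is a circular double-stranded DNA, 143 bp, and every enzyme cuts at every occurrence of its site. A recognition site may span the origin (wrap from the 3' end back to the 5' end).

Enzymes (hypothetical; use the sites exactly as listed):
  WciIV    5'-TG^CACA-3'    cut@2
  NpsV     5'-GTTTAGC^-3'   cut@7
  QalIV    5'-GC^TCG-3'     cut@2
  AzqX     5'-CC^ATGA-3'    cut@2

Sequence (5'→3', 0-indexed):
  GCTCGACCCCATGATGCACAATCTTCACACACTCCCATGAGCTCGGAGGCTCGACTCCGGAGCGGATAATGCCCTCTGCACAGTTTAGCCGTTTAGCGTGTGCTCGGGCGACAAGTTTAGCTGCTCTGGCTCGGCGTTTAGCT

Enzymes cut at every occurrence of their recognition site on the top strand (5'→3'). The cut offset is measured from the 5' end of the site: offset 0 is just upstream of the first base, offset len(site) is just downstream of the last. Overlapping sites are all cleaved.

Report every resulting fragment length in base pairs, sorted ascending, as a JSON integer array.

Per-enzyme occurrences:
  WciIV TGCACA/2: at [14, 76] ⇒ [16, 78]
  NpsV GTTTAGC/7: at [82, 90, 114, 135] ⇒ [89, 97, 121, 142]
  QalIV GCTCG/2: at [0, 40, 48, 101, 128] ⇒ [2, 42, 50, 103, 130]
  AzqX CCATGA/2: at [8, 34] ⇒ [10, 36]

Pooled cuts: [2, 10, 16, 36, 42, 50, 78, 89, 97, 103, 121, 130, 142]

Fragment lengths:
  2→10: 8 bp
  10→16: 6 bp
  16→36: 20 bp
  36→42: 6 bp
  42→50: 8 bp
  50→78: 28 bp
  78→89: 11 bp
  89→97: 8 bp
  97→103: 6 bp
  103→121: 18 bp
  121→130: 9 bp
  130→142: 12 bp
  142→2 (wrap): 143-142+2 = 3 bp

[3,6,6,6,8,8,8,9,11,12,18,20,28]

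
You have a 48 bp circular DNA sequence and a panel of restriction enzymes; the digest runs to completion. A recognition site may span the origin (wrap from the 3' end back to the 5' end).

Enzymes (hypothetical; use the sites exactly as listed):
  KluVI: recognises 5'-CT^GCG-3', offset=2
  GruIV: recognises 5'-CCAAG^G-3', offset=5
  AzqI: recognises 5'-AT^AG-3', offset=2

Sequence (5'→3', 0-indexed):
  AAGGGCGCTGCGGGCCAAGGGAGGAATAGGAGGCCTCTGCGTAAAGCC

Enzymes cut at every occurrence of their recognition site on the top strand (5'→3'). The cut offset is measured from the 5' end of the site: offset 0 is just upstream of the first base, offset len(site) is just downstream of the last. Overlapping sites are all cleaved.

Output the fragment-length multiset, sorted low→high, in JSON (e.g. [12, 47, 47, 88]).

Site scan:
  KluVI CTGCG/2: at [7, 36] ⇒ [9, 38]
  GruIV CCAAGG/5: at [14, 46] ⇒ [3, 19]
  AzqI ATAG/2: at [25] ⇒ [27]

All cut coordinates (distinct, sorted): [3, 9, 19, 27, 38]

Fragments:
  3→9: 6 bp
  9→19: 10 bp
  19→27: 8 bp
  27→38: 11 bp
  38→3 (wrap): 48-38+3 = 13 bp

[6,8,10,11,13]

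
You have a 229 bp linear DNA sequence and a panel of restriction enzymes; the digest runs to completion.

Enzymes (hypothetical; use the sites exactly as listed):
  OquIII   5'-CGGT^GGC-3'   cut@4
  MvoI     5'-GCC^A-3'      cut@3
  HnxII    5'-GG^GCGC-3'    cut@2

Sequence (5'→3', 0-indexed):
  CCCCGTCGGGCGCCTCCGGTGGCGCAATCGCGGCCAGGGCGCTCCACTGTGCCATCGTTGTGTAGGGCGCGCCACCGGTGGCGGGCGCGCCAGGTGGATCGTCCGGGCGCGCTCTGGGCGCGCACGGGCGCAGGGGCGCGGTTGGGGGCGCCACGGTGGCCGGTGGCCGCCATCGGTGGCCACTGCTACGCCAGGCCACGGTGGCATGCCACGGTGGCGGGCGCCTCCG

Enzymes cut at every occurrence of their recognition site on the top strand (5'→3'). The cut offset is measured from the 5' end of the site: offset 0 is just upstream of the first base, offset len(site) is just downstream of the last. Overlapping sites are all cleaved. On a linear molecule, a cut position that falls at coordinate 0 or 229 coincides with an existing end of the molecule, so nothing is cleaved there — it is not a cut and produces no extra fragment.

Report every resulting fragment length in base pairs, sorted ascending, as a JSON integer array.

[3,4,5,5,5,5,5,5,5,6,6,7,7,7,7,8,8,9,9,10,11,11,11,12,13,15,15,15]

Scan for sites:
  OquIII (CGGTGGC, off=4): starts [16, 75, 153, 160, 173, 198, 211] → cuts [20, 79, 157, 164, 177, 202, 215]
  MvoI (GCCA, off=3): starts [32, 50, 70, 88, 149, 168, 178, 189, 194, 207] → cuts [35, 53, 73, 91, 152, 171, 181, 192, 197, 210]
  HnxII (GGGCGC, off=2): starts [7, 36, 64, 82, 104, 115, 125, 133, 145, 218] → cuts [9, 38, 66, 84, 106, 117, 127, 135, 147, 220]

All cut coordinates (distinct, sorted): [9, 20, 35, 38, 53, 66, 73, 79, 84, 91, 106, 117, 127, 135, 147, 152, 157, 164, 171, 177, 181, 192, 197, 202, 210, 215, 220]

Fragments:
  [0,9): 9 bp
  [9,20): 11 bp
  [20,35): 15 bp
  [35,38): 3 bp
  [38,53): 15 bp
  [53,66): 13 bp
  [66,73): 7 bp
  [73,79): 6 bp
  [79,84): 5 bp
  [84,91): 7 bp
  [91,106): 15 bp
  [106,117): 11 bp
  [117,127): 10 bp
  [127,135): 8 bp
  [135,147): 12 bp
  [147,152): 5 bp
  [152,157): 5 bp
  [157,164): 7 bp
  [164,171): 7 bp
  [171,177): 6 bp
  [177,181): 4 bp
  [181,192): 11 bp
  [192,197): 5 bp
  [197,202): 5 bp
  [202,210): 8 bp
  [210,215): 5 bp
  [215,220): 5 bp
  [220,229): 9 bp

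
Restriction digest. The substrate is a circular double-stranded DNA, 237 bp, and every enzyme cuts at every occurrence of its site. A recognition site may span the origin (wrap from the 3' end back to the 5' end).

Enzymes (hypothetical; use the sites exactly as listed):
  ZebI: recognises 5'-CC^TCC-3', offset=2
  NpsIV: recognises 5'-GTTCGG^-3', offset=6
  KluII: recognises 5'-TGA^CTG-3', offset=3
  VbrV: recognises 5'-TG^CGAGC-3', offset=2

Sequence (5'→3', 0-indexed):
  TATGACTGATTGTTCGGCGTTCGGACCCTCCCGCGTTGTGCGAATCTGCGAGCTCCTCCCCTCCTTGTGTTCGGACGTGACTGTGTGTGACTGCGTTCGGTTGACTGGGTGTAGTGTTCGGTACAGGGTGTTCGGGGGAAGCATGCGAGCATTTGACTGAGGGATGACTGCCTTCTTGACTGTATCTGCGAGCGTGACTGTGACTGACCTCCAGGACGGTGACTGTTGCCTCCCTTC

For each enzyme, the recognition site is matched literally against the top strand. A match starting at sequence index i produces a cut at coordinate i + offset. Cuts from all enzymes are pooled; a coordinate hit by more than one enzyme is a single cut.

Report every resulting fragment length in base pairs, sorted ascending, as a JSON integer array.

[4,4,5,6,6,6,7,8,8,9,9,10,10,10,11,11,12,12,12,13,13,14,17,20]

Scan for sites:
  ZebI (CCTCC, off=2): starts [26, 54, 59, 207, 228] → cuts [28, 56, 61, 209, 230]
  NpsIV (GTTCGG, off=6): starts [11, 18, 68, 94, 115, 129] → cuts [17, 24, 74, 100, 121, 135]
  KluII (TGACTG, off=3): starts [2, 77, 87, 101, 153, 164, 176, 194, 200, 219] → cuts [5, 80, 90, 104, 156, 167, 179, 197, 203, 222]
  VbrV (TGCGAGC, off=2): starts [46, 143, 186] → cuts [48, 145, 188]

Pooled cuts: [5, 17, 24, 28, 48, 56, 61, 74, 80, 90, 100, 104, 121, 135, 145, 156, 167, 179, 188, 197, 203, 209, 222, 230]

Fragments:
  5→17: 12 bp
  17→24: 7 bp
  24→28: 4 bp
  28→48: 20 bp
  48→56: 8 bp
  56→61: 5 bp
  61→74: 13 bp
  74→80: 6 bp
  80→90: 10 bp
  90→100: 10 bp
  100→104: 4 bp
  104→121: 17 bp
  121→135: 14 bp
  135→145: 10 bp
  145→156: 11 bp
  156→167: 11 bp
  167→179: 12 bp
  179→188: 9 bp
  188→197: 9 bp
  197→203: 6 bp
  203→209: 6 bp
  209→222: 13 bp
  222→230: 8 bp
  230→5 (wrap): 237-230+5 = 12 bp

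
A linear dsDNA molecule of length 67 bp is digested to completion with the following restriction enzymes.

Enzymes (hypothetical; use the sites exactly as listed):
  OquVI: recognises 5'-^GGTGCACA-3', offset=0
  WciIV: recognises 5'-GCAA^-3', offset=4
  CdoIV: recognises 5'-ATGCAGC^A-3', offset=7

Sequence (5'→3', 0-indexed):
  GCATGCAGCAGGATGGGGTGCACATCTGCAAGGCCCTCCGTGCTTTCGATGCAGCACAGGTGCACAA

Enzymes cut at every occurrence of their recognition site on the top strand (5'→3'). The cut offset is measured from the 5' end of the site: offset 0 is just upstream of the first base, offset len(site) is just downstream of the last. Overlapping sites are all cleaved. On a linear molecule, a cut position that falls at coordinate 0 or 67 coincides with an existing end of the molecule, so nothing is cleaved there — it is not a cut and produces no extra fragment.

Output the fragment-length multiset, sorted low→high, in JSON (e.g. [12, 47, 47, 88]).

Site scan:
  OquVI GGTGCACA/0: at [16, 58] ⇒ [16, 58]
  WciIV GCAA/4: at [27] ⇒ [31]
  CdoIV ATGCAGCA/7: at [2, 48] ⇒ [9, 55]

All cut coordinates (distinct, sorted): [9, 16, 31, 55, 58]

Fragments:
  [0,9): 9 bp
  [9,16): 7 bp
  [16,31): 15 bp
  [31,55): 24 bp
  [55,58): 3 bp
  [58,67): 9 bp

[3,7,9,9,15,24]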